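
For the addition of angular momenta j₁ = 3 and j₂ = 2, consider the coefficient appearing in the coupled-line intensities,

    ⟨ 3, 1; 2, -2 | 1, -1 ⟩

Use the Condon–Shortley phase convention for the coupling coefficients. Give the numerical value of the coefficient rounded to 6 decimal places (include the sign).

√[3·4!2!0!/7! · 4!2!0!4!0!2!] = √(2304/35)
  +(−1)^0/∏(0,4,2,0,0,0)! = 1/48  (running 1/48)
⟨..|..⟩ = √(2304/35)·(1/48) = +0.169031

+0.169031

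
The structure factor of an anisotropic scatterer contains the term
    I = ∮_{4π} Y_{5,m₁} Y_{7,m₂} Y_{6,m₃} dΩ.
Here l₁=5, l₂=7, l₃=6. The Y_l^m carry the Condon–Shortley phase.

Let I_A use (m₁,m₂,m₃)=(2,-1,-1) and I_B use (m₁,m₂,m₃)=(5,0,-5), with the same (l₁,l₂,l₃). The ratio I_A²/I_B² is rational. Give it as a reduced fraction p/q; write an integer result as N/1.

Same 5,7,6: normalisation and zero-m 3j drop out of the ratio.
A: Δ: 6! 4! 8! / 19! → 1/174594420; sum: t=0:+1/6220800 t=1:−1/345600 t=2:+1/165888 t=3:−1/622080 = 7/4147200; 3j²(5 7 6; 2 -1 -1) = Δ·Π!·Σ² = 2401/277134  (sign -1)
B: Δ: 6! 4! 8! / 19! → 1/174594420; sum: t=0:+1/87091200 = 1/87091200; 3j²(5 7 6; 5 0 -5) = Δ·Π!·Σ² = 35/12597  (sign -1)
I_A²/I_B² = (2401/277134)/(35/12597) = 343/110

343/110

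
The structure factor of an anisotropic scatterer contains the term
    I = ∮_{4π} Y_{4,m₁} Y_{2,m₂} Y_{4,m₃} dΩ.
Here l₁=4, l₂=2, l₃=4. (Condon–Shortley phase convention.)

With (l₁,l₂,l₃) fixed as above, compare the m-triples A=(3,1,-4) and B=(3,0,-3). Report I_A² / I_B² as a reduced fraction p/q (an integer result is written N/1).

12/1

Same 4,2,4: normalisation and zero-m 3j drop out of the ratio.
A: Δ: 2! 6! 2! / 11! → 1/13860; sum: t=1:−1/1440 = -1/1440; 3j²(4 2 4; 3 1 -4) = Δ·Π!·Σ² = 7/165  (sign -1)
B: Δ: 2! 6! 2! / 11! → 1/13860; sum: t=0:+1/480 t=1:−1/720 = 1/1440; 3j²(4 2 4; 3 0 -3) = Δ·Π!·Σ² = 7/1980  (sign -1)
I_A²/I_B² = (7/165)/(7/1980) = 12/1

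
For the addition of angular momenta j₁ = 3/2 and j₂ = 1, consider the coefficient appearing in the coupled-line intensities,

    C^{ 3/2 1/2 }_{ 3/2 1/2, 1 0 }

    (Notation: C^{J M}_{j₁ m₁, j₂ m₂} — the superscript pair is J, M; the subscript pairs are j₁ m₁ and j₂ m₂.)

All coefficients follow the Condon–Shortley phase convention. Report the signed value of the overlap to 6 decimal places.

triangle: 1!×2!×1!/5! = 2/120
(j±m)!: 2!×1!×1!×1!×2!×1! = 4
prefactor² = (2J+1)×Δ×N² = 4/15
  k=0: +1/(0!×1!×1!×1!×1!×0!) = 1
  k=1: −1/(1!×0!×0!×0!×2!×1!) = -1/2
Σ = 1/2  ⇒  CG² = 4/15×(1/2)² = 1/15
CG = +√(1/15) = +0.258199

+√(1/15) ≈ +0.258199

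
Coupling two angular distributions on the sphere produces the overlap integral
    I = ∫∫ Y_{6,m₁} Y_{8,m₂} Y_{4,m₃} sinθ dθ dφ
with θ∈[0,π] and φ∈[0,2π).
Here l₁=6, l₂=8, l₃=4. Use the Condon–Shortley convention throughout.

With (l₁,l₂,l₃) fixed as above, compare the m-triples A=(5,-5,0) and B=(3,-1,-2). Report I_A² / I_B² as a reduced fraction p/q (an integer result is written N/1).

380666/338709

Same 6,8,4: normalisation and zero-m 3j drop out of the ratio.
A: Δ: 10! 2! 6! / 19! → 1/23279256; sum: t=0:+1/130636800 t=1:−1/34836480 = -11/522547200; 3j²(6 8 4; 5 -5 0) = Δ·Π!·Σ² = 1331/81396  (sign -1)
B: Δ: 10! 2! 6! / 19! → 1/23279256; sum: t=1:−1/522547200 t=2:+1/9676800 t=3:−1/2903040 = -127/522547200; 3j²(6 8 4; 3 -1 -2) = Δ·Π!·Σ² = 16129/1108536  (sign -1)
I_A²/I_B² = (1331/81396)/(16129/1108536) = 380666/338709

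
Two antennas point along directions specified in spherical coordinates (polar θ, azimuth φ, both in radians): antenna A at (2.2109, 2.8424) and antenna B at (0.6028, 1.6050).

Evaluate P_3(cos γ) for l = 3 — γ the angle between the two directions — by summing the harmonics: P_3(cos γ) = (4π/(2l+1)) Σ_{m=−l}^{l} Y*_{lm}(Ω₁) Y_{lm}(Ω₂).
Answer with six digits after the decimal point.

0.413741

Expand P_3 via completeness: Σ_{m} conj(Y_{3,m}) at Ω₁ times Y_{3,m} at Ω₂ —
  m=-3: Y*=-0.134211+0.168288i  Y=+0.007788+0.075634i  product -0.013774-0.008840i
  m=-2: Y*=-0.324427+0.221184i  Y=-0.269970+0.018497i  product +0.083494-0.065714i
  m=-1: Y*=-0.194114+0.059875i  Y=-0.014993-0.438176i  product +0.029146+0.084158i
  m=+0: Y*=+0.271099-0.000000i  Y=+0.120758+0.000000i  product +0.032737+0.000000i
  m=+1: Y*=+0.194114+0.059875i  Y=+0.014993-0.438176i  product +0.029146-0.084158i
  m=+2: Y*=-0.324427-0.221184i  Y=-0.269970-0.018497i  product +0.083494+0.065714i
  m=+3: Y*=+0.134211+0.168288i  Y=-0.007788+0.075634i  product -0.013774+0.008840i
Σ over m = +0.230471-0.000000i; ×(4π/7) → +0.413741-0.000000i. Real part: 0.413741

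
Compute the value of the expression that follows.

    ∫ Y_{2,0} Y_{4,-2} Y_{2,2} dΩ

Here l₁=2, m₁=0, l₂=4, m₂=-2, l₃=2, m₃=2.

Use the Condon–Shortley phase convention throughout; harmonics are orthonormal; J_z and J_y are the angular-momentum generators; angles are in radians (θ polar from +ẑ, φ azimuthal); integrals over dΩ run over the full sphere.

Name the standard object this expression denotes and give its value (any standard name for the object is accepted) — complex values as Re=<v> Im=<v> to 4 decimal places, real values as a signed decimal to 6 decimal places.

Gaunt coefficient, +0.156078

This is a Gaunt coefficient — the integral of a triple product of spherical harmonics over the sphere.
m-sum 0 ✓  L=8 even ✓  2≤2≤6 ✓
Π(2lᵢ+1) = 5×9×5 = 225
triangle coeff Δ(2,4,2) = 1/630
Σ_t [2,2]: t=2:+1/16 = 1/16
(3j)²=2/35 [(2 4 2; 0 0 0)], sign=+1
Σ_t [2,2]: t=2:+1/96 = 1/96
(3j)²=1/42 [(2 4 2; 0 -2 2)], sign=+1
⇒ 4πI² = 15/49
I = (+1)√(15/49/(4π)) = 0.15607835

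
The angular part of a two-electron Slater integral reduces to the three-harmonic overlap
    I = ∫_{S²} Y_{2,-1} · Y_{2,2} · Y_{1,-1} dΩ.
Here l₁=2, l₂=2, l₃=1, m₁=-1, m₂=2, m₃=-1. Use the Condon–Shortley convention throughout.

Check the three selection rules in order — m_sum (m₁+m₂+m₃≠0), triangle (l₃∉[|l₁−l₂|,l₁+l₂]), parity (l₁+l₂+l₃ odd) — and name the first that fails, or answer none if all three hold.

Σmᵢ = 0  ✓
l₃∈[|l₁−l₂|,l₁+l₂]=[0,4], have l₃=1  ✓
Σlᵢ = 5 ⇒ odd  ✗

parity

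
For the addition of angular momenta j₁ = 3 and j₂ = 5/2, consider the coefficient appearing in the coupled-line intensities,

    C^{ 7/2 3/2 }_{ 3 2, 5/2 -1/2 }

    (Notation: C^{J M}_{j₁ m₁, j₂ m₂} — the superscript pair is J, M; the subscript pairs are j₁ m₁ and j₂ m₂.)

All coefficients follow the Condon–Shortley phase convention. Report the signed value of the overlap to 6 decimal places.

+0.308607

j₁+j₂−J=2  J+j₁−j₂=4  J−j₁+j₂=3  j₁+j₂+J+1=10
(j₁±m₁, j₂±m₂, J±M) = (5,1,2,3,5,2)
P² = 1536/7
sum k=0..1:
  [0] +1/24 = 1/24
  [1] −1/48 = -1/48
S = 1/48
C² = P²·S² = 2/21 ; C = +0.308607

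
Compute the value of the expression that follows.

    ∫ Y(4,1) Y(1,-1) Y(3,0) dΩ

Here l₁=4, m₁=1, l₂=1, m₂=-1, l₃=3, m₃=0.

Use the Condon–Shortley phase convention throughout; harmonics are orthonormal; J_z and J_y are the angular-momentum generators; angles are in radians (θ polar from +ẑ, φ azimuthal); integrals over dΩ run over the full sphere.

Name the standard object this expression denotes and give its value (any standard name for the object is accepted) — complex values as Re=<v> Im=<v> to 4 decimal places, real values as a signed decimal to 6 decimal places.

This is a Gaunt coefficient — the integral of a triple product of spherical harmonics over the sphere.
m-sum 0 ✓  L=8 even ✓  3≤3≤5 ✓
Π(2lᵢ+1) = 9×3×7 = 189
triangle coeff Δ(4,1,3) = 1/252
Σ_t [1,1]: t=1:−1/36 = -1/36
(3j)²=4/63 [(4 1 3; 0 0 0)], sign=+1
Σ_t [0,0]: t=0:+1/72 = 1/72
(3j)²=5/126 [(4 1 3; 1 -1 0)], sign=-1
⇒ 4πI² = 10/21
I = (-1)√(10/21/(4π)) = -0.19466390

Gaunt coefficient, -0.194664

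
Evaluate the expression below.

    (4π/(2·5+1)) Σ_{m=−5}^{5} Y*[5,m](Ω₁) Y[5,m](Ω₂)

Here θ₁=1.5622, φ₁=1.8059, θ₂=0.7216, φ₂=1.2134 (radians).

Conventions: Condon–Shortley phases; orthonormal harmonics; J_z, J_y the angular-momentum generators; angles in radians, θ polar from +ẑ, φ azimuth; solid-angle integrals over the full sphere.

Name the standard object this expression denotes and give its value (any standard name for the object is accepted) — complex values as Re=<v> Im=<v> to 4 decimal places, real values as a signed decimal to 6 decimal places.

This sum is the spherical-harmonic addition theorem: it equals the Legendre polynomial P_l(cos γ) of the angle γ between the two directions.
Summing Y*_{l m}(θ₁,φ₁)·Y_{l m}(θ₂,φ₂) over m ∈ [−5, 5]; prefactor 4π/(2·5+1) = 1.142397:
  term(m=-5) = (-0.026659, 0.004826)   from Y*(Ω₁)=(-0.428264, 0.178688), Y(Ω₂)=(0.057025, 0.012524)
  term(m=-4) = (-0.001897, 0.001846)   from Y*(Ω₁)=(0.007436, 0.010190), Y(Ω₂)=(0.029531, 0.207736)
  term(m=-3) = (0.028813, -0.137402)   from Y*(Ω₁)=(-0.224091, 0.263201), Y(Ω₂)=(-0.356687, 0.194215)
  term(m=-2) = (-0.002102, -0.005176)   from Y*(Ω₁)=(0.012984, 0.006599), Y(Ω₂)=(-0.289697, -0.251427)
  term(m=-1) = (-0.012332, -0.008302)   from Y*(Ω₁)=(-0.074528, 0.311137), Y(Ω₂)=(-0.016255, 0.043528)
  term(m=+0) = (-0.005877, 0.000000)   from Y*(Ω₁)=(0.015075, -0.000000), Y(Ω₂)=(-0.389864, 0.000000)
  term(m=+1) = (-0.012332, 0.008302)   from Y*(Ω₁)=(0.074528, 0.311137), Y(Ω₂)=(0.016255, 0.043528)
  term(m=+2) = (-0.002102, 0.005176)   from Y*(Ω₁)=(0.012984, -0.006599), Y(Ω₂)=(-0.289697, 0.251427)
  term(m=+3) = (0.028813, 0.137402)   from Y*(Ω₁)=(0.224091, 0.263201), Y(Ω₂)=(0.356687, 0.194215)
  term(m=+4) = (-0.001897, -0.001846)   from Y*(Ω₁)=(0.007436, -0.010190), Y(Ω₂)=(0.029531, -0.207736)
  term(m=+5) = (-0.026659, -0.004826)   from Y*(Ω₁)=(0.428264, 0.178688), Y(Ω₂)=(-0.057025, 0.012524)
Accumulated sum (-0.034233, 0.000000); after 4π/(2l+1) scaling, (-0.039107, 0.000000) ⇒ P_5 = -0.039107

Legendre polynomial (addition theorem), -0.039107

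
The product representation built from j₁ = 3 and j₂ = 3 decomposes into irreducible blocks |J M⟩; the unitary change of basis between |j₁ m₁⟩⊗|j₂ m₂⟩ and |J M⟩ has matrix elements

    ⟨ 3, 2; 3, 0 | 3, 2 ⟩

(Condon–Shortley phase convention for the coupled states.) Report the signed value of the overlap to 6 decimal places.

j₁+j₂−J=3  J+j₁−j₂=3  J−j₁+j₂=3  j₁+j₂+J+1=10
(j₁±m₁, j₂±m₂, J±M) = (5,1,3,3,5,1)
P² = 216
sum k=0..1:
  [0] +1/72 = 1/72
  [1] −1/24 = -1/24
S = -1/36
C² = P²·S² = 1/6 ; C = -0.408248

-0.408248  (= −√(1/6))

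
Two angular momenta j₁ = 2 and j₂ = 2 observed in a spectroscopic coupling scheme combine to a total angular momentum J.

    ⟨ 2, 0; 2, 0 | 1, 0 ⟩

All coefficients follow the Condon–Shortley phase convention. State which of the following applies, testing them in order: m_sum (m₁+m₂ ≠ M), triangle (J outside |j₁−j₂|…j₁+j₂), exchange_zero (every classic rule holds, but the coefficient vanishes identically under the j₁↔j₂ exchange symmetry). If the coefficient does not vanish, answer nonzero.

exchange_zero

m-sum: m₁+m₂ = 0+0 = 0, M = 0  ✓
triangle: |j₁−j₂| = 0 ≤ J = 1 ≤ j₁+j₂ = 4  ✓
exchange: j₁=j₂ and m₁=m₂, and (−1)^(j₁+j₂−J) = (−1)^3 = −1 forces ⟨j₁m₁;j₂m₂|JM⟩ = −⟨j₂m₂;j₁m₁|JM⟩ = −⟨j₁m₁;j₂m₂|JM⟩ ⇒ the coefficient vanishes identically
Racah sum check: Σ_k collapses to 0 ⇒ CG = 0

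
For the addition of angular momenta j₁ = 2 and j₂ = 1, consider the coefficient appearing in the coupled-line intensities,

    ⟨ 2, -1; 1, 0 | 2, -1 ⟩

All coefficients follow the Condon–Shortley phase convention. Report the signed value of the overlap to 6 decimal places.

triangle: 1!·3!·1!/6! = 6/720
(j±m)!: 1!·3!·1!·1!·1!·3! = 36
prefactor² = (2J+1)·Δ·N² = 3/2
  k=0: +1/(0!·1!·3!·1!·0!·0!) = 1/6
  k=1: −1/(1!·0!·2!·0!·1!·1!) = -1/2
Σ = -1/3  ⇒  CG² = 3/2·(-1/3)² = 1/6
CG = −√(1/6) = -0.408248

−√(1/6) ≈ -0.408248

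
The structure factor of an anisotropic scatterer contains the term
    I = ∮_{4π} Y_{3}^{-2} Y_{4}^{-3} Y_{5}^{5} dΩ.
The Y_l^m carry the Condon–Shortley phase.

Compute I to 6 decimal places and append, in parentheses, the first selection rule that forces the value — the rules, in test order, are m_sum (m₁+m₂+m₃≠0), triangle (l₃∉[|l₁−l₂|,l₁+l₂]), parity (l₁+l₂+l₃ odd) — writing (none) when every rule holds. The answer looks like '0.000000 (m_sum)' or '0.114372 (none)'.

-0.212007 (none)

m-sum 0 ✓  L=12 even ✓  1≤5≤7 ✓
Π(2lᵢ+1) = 7×9×11 = 693
triangle coeff Δ(3,4,5) = 1/180180
Σ_t [0,2]: t=0:+1/576 t=1:−1/144 t=2:+1/576 = -1/288
(3j)²=20/1001 [(3 4 5; 0 0 0)], sign=+1
Σ_t [1,1]: t=1:−1/17280 = -1/17280
(3j)²=35/858 [(3 4 5; -2 -3 5)], sign=-1
⇒ 4πI² = 1050/1859
I = (-1)√(1050/1859/(4π)) = -0.21200691
No selection rule forces the value: the integral is nonzero (none).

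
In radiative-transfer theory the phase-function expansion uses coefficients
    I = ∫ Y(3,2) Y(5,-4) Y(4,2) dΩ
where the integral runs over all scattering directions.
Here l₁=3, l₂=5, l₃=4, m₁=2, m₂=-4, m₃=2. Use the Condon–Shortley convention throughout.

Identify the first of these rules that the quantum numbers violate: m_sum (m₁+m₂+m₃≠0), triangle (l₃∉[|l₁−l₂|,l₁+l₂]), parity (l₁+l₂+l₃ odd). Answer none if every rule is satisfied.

none

Σmᵢ = 0  ✓
l₃∈[|l₁−l₂|,l₁+l₂]=[2,8], have l₃=4  ✓
Σlᵢ = 12 ⇒ even  ✓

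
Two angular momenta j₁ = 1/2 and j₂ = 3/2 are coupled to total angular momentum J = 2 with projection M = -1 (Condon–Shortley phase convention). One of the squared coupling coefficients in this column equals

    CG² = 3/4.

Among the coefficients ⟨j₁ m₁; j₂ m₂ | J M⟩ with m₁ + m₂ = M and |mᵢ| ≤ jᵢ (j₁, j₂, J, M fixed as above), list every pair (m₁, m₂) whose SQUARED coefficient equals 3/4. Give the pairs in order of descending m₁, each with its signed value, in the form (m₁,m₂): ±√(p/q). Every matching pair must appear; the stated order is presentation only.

Admissible pairs with m₁+m₂ = M = -1: (-1/2,-1/2), (1/2,-3/2)
  (m₁,m₂)=(1/2,-3/2): CG² = 1/4, CG = +√(1/4)
  (m₁,m₂)=(-1/2,-1/2): CG² = 3/4, CG = +√(3/4)   ← matches the target
Pairs with CG² = 3/4: (-1/2,-1/2): +√(3/4)

(-1/2,-1/2): +√(3/4)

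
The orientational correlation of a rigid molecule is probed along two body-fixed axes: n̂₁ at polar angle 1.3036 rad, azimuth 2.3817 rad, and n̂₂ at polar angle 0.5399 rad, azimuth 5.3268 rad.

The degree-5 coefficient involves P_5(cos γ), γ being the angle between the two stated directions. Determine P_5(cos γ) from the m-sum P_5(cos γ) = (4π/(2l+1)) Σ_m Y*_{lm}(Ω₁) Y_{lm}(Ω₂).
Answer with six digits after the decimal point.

Expand P_5 via completeness: Σ_{m} conj(Y_{5,m}) at Ω₁ times Y_{5,m} at Ω₂ —
  term(m=-5) = (-0.003582, -0.005369)   from Y*(Ω₁)=(0.306567, -0.236884), Y(Ω₂)=(0.001158, -0.016620)
  term(m=-4) = (0.020835, 0.020859)   from Y*(Ω₁)=(-0.333629, -0.034156), Y(Ω₂)=(-0.068136, -0.055546)
  term(m=-3) = (0.025398, 0.016986)   from Y*(Ω₁)=(-0.075292, -0.087795), Y(Ω₂)=(-0.254434, 0.071085)
  term(m=-2) = (-0.141038, -0.058467)   from Y*(Ω₁)=(-0.016786, 0.328789), Y(Ω₂)=(-0.155519, 0.436900)
  term(m=-1) = (-0.013004, -0.002589)   from Y*(Ω₁)=(-0.028238, 0.026833), Y(Ω₂)=(0.196223, 0.278132)
  term(m=+0) = (-0.077472, 0.000000)   from Y*(Ω₁)=(0.321948, -0.000000), Y(Ω₂)=(-0.240634, 0.000000)
  term(m=+1) = (-0.013004, 0.002589)   from Y*(Ω₁)=(0.028238, 0.026833), Y(Ω₂)=(-0.196223, 0.278132)
  term(m=+2) = (-0.141038, 0.058467)   from Y*(Ω₁)=(-0.016786, -0.328789), Y(Ω₂)=(-0.155519, -0.436900)
  term(m=+3) = (0.025398, -0.016986)   from Y*(Ω₁)=(0.075292, -0.087795), Y(Ω₂)=(0.254434, 0.071085)
  term(m=+4) = (0.020835, -0.020859)   from Y*(Ω₁)=(-0.333629, 0.034156), Y(Ω₂)=(-0.068136, 0.055546)
  term(m=+5) = (-0.003582, 0.005369)   from Y*(Ω₁)=(-0.306567, -0.236884), Y(Ω₂)=(-0.001158, -0.016620)
Accumulated sum (-0.300254, 0.000000); after 4π/(2l+1) scaling, (-0.343009, 0.000000) ⇒ P_5 = -0.343009

-0.343009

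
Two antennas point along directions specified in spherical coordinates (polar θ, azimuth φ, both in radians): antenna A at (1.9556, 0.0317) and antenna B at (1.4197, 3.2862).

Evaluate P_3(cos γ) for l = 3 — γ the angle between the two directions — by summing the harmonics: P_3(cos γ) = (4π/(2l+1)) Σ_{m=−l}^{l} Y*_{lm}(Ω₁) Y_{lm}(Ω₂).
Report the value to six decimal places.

Term-by-term m-sum for l=3 (normalisation 4π/7 = 1.795196):
  m=-3: Y*=+0.330721+0.031547i  Y=-0.365782+0.169450i  product -0.126317+0.044502i
  m=-2: Y*=-0.328911-0.020881i  Y=+0.144102-0.042879i  product -0.048292+0.011094i
  m=-1: Y*=-0.088460-0.002805i  Y=+0.280347-0.040825i  product -0.024914+0.002825i
  m=+0: Y*=+0.321552-0.000000i  Y=-0.162150+0.000000i  product -0.052140+0.000000i
  m=+1: Y*=+0.088460-0.002805i  Y=-0.280347-0.040825i  product -0.024914-0.002825i
  m=+2: Y*=-0.328911+0.020881i  Y=+0.144102+0.042879i  product -0.048292-0.011094i
  m=+3: Y*=-0.330721+0.031547i  Y=+0.365782+0.169450i  product -0.126317-0.044502i
Total Σ_m = -0.451186+0.000000i. Multiply by 1.795196: -0.809968+0.000000i. P_3(cos γ) = -0.809968

-0.809968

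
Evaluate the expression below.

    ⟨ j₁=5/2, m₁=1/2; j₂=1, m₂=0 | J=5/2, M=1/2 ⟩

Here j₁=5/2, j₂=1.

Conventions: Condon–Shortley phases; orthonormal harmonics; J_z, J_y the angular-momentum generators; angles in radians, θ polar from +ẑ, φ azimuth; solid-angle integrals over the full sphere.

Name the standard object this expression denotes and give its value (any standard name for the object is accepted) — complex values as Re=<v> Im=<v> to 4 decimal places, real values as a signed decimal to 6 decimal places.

This is a Clebsch–Gordan (vector-coupling) coefficient.
√[6·1!4!1!/7! · 3!2!1!1!3!2!] = √(144/35)
  +(−1)^0/∏(0,1,2,1,2,0)! = 1/4  (running 1/4)
  +(−1)^1/∏(1,0,1,0,3,1)! = -1/6  (running 1/12)
⟨..|..⟩ = √(144/35)·(1/12) = +0.169031

Clebsch–Gordan coefficient, +√(1/35) ≈ +0.169031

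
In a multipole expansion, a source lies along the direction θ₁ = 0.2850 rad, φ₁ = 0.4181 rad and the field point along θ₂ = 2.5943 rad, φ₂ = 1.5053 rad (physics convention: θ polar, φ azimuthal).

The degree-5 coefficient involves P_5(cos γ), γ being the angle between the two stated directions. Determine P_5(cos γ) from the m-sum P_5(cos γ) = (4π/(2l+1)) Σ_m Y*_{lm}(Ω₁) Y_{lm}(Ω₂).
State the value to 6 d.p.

0.416985

Addition theorem: P_5(cos γ) = (4π/11) Σ_m Y*_{lm}(Ω₁) Y_{lm}(Ω₂), m = −5…5:
  m=-5: Y*=-0.00040 + 0.00071j  Y=0.00570 - 0.01677j  product 0.00001 + 0.00001j
  m=-4: Y*=-0.00089 + 0.00876j  Y=-0.08877 - 0.02380j  product 0.00029 - 0.00076j
  m=-3: Y*=0.01744 + 0.05326j  Y=-0.05294 + 0.26596j  product -0.01509 + 0.00182j
  m=-2: Y*=0.15192 + 0.16819j  Y=0.46144 + 0.06079j  product 0.05988 + 0.08685j
  m=-1: Y*=0.48700 + 0.21637j  Y=0.02136 - 0.32559j  product 0.08085 - 0.15394j
  m=+0: Y*=0.44522 + 0.00000j  Y=0.25413 + 0.00000j  product 0.11314 + 0.00000j
  m=+1: Y*=-0.48700 + 0.21637j  Y=-0.02136 - 0.32559j  product 0.08085 + 0.15394j
  m=+2: Y*=0.15192 - 0.16819j  Y=0.46144 - 0.06079j  product 0.05988 - 0.08685j
  m=+3: Y*=-0.01744 + 0.05326j  Y=0.05294 + 0.26596j  product -0.01509 - 0.00182j
  m=+4: Y*=-0.00089 - 0.00876j  Y=-0.08877 + 0.02380j  product 0.00029 + 0.00076j
  m=+5: Y*=0.00040 + 0.00071j  Y=-0.00570 - 0.01677j  product 0.00001 - 0.00001j
Accumulated sum 0.36501 - 0.00000j; after 4π/(2l+1) scaling, 0.41698 - 0.00000j ⇒ P_5 = 0.416985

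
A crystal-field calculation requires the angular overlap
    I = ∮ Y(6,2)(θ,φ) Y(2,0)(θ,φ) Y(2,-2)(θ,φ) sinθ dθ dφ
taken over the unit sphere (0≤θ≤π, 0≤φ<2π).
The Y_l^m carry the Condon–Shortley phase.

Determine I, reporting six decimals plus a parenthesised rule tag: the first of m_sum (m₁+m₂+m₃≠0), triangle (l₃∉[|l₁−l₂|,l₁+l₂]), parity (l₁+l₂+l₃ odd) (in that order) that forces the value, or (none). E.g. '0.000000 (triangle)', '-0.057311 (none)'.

l₃=2 ∉ [4,8] — triangle fails ⇒ I = 0

0.000000 (triangle)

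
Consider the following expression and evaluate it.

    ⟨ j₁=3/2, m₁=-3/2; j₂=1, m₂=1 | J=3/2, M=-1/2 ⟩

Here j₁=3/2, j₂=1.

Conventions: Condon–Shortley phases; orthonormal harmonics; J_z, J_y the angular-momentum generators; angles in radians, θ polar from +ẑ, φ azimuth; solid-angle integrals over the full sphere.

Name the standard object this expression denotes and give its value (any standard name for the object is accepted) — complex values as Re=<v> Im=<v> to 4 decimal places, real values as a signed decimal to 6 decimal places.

Clebsch–Gordan coefficient, −√(2/5) ≈ -0.632456

This is a Clebsch–Gordan (vector-coupling) coefficient.
j₁+j₂−J=1  J+j₁−j₂=2  J−j₁+j₂=1  j₁+j₂+J+1=5
(j₁±m₁, j₂±m₂, J±M) = (0,3,2,0,1,2)
P² = 8/5
sum k=1..1:
  [1] −1/2 = -1/2
S = -1/2
C² = P²·S² = 2/5 ; C = -0.632456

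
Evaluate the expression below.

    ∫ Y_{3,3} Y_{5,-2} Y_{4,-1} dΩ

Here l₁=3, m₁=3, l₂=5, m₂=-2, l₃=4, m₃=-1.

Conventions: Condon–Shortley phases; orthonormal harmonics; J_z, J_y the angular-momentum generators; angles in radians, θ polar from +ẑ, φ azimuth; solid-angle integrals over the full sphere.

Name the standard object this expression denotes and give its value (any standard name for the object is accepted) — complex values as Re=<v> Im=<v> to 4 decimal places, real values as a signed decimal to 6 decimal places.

This is a Gaunt coefficient — the integral of a triple product of spherical harmonics over the sphere.
m-sum 0 ✓  L=12 even ✓  2≤4≤8 ✓
Π(2lᵢ+1) = 7×11×9 = 693
triangle coeff Δ(3,5,4) = 1/180180
Σ_t [1,3]: t=1:−1/576 t=2:+1/144 t=3:−1/576 = 1/288
(3j)²=20/1001 [(3 5 4; 0 0 0)], sign=+1
Σ_t [0,0]: t=0:+1/1728 = 1/1728
(3j)²=25/858 [(3 5 4; 3 -2 -1)], sign=-1
⇒ 4πI² = 750/1859
I = (-1)√(750/1859/(4π)) = -0.17917854

Gaunt coefficient, -0.179179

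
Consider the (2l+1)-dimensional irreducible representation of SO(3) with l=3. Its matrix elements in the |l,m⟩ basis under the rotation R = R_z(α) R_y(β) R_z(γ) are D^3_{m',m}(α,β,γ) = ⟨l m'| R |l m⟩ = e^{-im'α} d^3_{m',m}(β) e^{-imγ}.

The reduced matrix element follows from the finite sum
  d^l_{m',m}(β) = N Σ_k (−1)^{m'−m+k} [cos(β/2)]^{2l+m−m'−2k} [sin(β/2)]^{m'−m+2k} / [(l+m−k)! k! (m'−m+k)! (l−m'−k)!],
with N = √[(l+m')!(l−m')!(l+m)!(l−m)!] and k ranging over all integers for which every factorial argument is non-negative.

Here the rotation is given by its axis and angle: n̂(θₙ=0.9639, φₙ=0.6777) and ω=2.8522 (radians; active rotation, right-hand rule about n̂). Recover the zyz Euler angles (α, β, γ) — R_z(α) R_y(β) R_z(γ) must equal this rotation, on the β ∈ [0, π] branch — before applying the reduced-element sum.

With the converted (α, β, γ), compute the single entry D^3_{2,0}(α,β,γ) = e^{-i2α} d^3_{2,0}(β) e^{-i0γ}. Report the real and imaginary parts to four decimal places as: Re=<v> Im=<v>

Re=-0.2589 Im=0.2978

Axis–angle → zyz. n̂ = (sinθₙcosφₙ, sinθₙsinφₙ, cosθₙ) = (+0.639902, +0.515034, +0.570321), ω = 2.8522.
R = I cosω + sinω [n̂]ₓ + (1−cosω) n̂n̂ᵀ gives
  R = [-0.156496, +0.482685, +0.861698; +0.808190, -0.438927, +0.392646; +0.567748, +0.757864, -0.321411]
β = atan2(√(R₁₃²+R₂₃²), R₃₃) = 1.898016; α = atan2(R₂₃, R₁₃) mod 2π = 0.427555; γ = atan2(R₃₂, −R₃₁) mod 2π = 2.213748
Split into d^3_{2,0}(β=1.8980) × two z-phases.
c=cos(1.898016/2)=0.582490, s=sin(1.898016/2)=0.812838; N=√[120·1·6·6]=65.726707
k: max(0,(0)−(2))=0 … min(3+(0),3−(2))=1
  k=0: (−1)^2·65.7267/(12)·0.5825^4·0.8128^2 = +0.416603
  k=1: (−1)^3·65.7267/(12)·0.5825^2·0.8128^4 = -0.811247
d^3_{2,0}(1.8980) = +0.416603 -0.811247 = -0.394645
D = (+0.656135-0.754644i)·(-0.394645)·(+1.000000+0.000000i) = -0.258940+0.297816i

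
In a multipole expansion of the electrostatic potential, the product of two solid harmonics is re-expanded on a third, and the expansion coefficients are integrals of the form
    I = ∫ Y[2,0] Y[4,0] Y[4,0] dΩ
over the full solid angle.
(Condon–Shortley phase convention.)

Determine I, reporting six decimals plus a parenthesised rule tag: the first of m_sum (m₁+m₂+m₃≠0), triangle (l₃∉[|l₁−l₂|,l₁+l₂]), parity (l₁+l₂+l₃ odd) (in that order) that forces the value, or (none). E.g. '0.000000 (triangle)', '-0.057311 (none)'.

0.163840 (none)

Checks pass: Σm=0; 10 even; l₃=4∈[2,6].
(2·2+1)(2·4+1)(2·4+1) = 405
Δ: 2! 2! 6! / 11! → 1/13860
sum: t=0:+1/192 t=1:−1/36 t=2:+1/192 = -5/288
3j²(2 4 4; 0 0 0) = Δ·Π!·Σ² = 20/693  (sign -1)
(m-triple is (0,0,0) — same symbol as above.)
combine: 4πI² = 405·20/693·20/693 = 2000/5929
take √, sign +1: I = 0.16383977
No selection rule forces the value: the integral is nonzero (none).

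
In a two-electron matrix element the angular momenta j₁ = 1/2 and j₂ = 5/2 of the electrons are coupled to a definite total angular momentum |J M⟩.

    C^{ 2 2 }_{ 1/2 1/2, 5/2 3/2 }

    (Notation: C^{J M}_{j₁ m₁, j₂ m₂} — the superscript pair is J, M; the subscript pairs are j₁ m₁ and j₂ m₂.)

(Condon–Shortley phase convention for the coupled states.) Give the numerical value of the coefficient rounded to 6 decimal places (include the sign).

+0.408248

triangle: 1!·0!·4!/6! = 24/720
(j±m)!: 1!·0!·4!·1!·4!·0! = 576
prefactor² = (2J+1)·Δ·N² = 96
  k=0: +1/(0!·1!·0!·4!·0!·0!) = 1/24
Σ = 1/24  ⇒  CG² = 96·(1/24)² = 1/6
CG = +√(1/6) = +0.408248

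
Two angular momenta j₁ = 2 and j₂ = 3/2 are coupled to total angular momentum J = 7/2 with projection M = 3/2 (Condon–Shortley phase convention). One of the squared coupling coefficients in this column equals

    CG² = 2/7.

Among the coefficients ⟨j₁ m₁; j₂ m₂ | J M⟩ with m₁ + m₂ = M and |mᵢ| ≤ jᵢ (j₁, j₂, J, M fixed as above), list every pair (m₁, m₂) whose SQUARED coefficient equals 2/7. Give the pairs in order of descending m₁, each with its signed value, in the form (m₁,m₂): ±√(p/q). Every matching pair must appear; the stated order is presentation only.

Admissible pairs with m₁+m₂ = M = 3/2: (0,3/2), (1,1/2), (2,-1/2)
  (m₁,m₂)=(2,-1/2): CG² = 1/7, CG = +√(1/7)
  (m₁,m₂)=(1,1/2): CG² = 4/7, CG = +√(4/7)
  (m₁,m₂)=(0,3/2): CG² = 2/7, CG = +√(2/7)   ← matches the target
Pairs with CG² = 2/7: (0,3/2): +√(2/7)

(0,3/2): +√(2/7)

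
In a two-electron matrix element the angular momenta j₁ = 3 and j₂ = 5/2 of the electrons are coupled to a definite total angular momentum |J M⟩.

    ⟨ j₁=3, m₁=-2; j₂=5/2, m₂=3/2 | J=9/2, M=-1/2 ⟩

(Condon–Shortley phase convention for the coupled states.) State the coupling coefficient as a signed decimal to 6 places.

j₁+j₂−J=1  J+j₁−j₂=5  J−j₁+j₂=4  j₁+j₂+J+1=11
(j₁±m₁, j₂±m₂, J±M) = (1,5,4,1,4,5)
P² = 460800/77
sum k=0..1:
  [0] +1/2880 = 1/2880
  [1] −1/144 = -1/144
S = -19/2880
C² = P²·S² = 361/1386 ; C = -0.510355

-0.510355  (= −√(361/1386))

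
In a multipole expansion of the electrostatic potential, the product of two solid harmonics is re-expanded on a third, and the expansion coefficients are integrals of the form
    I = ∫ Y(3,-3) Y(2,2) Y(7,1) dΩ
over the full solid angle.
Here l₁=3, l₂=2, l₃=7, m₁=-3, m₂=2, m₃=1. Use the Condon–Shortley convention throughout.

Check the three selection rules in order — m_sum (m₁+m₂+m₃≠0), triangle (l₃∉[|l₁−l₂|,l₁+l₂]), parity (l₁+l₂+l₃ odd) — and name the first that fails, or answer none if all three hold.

triangle

Σmᵢ = 0  ✓
l₃∈[|l₁−l₂|,l₁+l₂]=[1,5] required, l₃=7 fails  ✗
Σlᵢ = 12 ⇒ even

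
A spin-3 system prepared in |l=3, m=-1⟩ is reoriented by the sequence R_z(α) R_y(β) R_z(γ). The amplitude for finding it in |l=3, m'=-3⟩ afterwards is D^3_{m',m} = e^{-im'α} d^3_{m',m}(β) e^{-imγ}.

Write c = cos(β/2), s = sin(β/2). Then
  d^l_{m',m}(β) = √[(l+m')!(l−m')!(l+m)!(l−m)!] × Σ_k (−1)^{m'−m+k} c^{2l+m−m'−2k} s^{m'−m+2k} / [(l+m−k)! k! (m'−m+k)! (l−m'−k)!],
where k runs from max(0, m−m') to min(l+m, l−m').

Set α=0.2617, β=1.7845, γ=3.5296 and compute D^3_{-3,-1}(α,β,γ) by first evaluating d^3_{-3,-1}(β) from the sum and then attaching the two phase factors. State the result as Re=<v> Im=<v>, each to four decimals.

Re=-0.1411 Im=-0.3359

First d^3_{-3,-1}(β=1.7845), then the phase factors e^{-i(-3)α} and e^{-i(-1)γ}:
Half-angle: c=0.627662, s=0.778486. N=√(1·720·2·24)=185.903201
k∈{2} keeps every argument non-negative
  k=2: (−1)^0·185.9032/(48)·0.6277^4·0.7785^2 = +0.364293
d^3_{-3,-1}(1.7845) = +0.364293
Phases: e^{-i·(-3)·0.2617}=+0.707318+0.706896i, e^{-i·(-1)·3.5296}=-0.925665-0.378345i ⇒ D=-0.141086-0.335863i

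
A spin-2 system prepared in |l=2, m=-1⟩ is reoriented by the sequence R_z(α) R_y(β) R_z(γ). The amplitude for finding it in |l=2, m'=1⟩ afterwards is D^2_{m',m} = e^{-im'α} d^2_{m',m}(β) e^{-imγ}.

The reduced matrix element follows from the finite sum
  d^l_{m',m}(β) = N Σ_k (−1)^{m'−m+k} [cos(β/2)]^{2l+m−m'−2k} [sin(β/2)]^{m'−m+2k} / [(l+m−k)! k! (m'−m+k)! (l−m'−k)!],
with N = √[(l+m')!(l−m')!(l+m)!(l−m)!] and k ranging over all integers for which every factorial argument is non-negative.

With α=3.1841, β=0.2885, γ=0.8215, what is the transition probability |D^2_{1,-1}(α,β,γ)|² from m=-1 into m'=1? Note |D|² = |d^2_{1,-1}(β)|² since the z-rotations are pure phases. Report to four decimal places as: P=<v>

P=0.0036

Split into d^2_{1,-1}(β=0.2885) × two z-phases.
c=cos(0.288500/2)=0.989614, s=sin(0.288500/2)=0.143750; N=√[6·1·1·6]=6.000000
k: max(0,(-1)−(1))=0 … min(2+(-1),2−(1))=1
  k=0: (−1)^2·6.0000/(2)·0.9896^2·0.1438^2 = +0.060711
  k=1: (−1)^3·6.0000/(6)·0.9896^0·0.1438^4 = -0.000427
d^2_{1,-1}(0.2885) = +0.060711 -0.000427 = +0.060284
|D^2_{1,-1}|² = |d^2_{1,-1}(β)|² = (+0.060284)² = 0.003634 (the z-rotation phases have unit modulus)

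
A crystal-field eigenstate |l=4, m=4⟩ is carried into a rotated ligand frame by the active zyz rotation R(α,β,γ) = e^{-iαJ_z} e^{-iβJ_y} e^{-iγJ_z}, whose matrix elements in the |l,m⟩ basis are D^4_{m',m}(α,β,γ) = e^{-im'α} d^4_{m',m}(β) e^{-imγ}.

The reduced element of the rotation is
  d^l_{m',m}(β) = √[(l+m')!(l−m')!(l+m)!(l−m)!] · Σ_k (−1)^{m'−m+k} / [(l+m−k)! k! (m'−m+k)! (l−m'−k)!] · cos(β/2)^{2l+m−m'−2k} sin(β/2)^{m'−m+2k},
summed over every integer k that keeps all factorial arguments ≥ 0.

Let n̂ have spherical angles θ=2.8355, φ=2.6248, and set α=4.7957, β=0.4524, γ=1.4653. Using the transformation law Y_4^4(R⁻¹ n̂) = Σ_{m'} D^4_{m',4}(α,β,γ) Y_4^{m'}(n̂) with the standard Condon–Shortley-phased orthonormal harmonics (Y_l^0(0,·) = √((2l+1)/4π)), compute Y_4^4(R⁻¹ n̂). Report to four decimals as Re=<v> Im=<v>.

Need the full column D^4_{m',4} for m'=−4..4 at α=4.7957, β=0.4524, γ=1.4653.
cos(β/2)=0.974526, sin(β/2)=0.224276
d^4_{-4,4}: single k=8 term ⇒ +0.000006;  D = +0.000005+0.000004i
d^4_{-3,4}: single k=7 term ⇒ +0.000079;  D = -0.000049+0.000062i
d^4_{-2,4}: single k=6 term ⇒ +0.000640;  D = -0.000532-0.000355i
d^4_{-1,4}: single k=5 term ⇒ +0.003930;  D = +0.001902-0.003439i
d^4_{0,4}: single k=4 term ⇒ +0.019092;  D = +0.017417+0.007820i
d^4_{1,4}: single k=3 term ⇒ +0.074201;  D = -0.024652+0.069986i
d^4_{2,4}: single k=2 term ⇒ +0.227984;  D = -0.220591-0.057588i
d^4_{3,4}: single k=1 term ⇒ +0.529518;  D = +0.090656-0.521700i
d^4_{4,4}: single k=0 term ⇒ +0.813479;  D = +0.810278+0.072094i
Y_4^{m'}(θ=2.8355,φ=2.6248) and Σ D·Y over m':
  (+0.0000+0.0000i)·(-0.0017+0.0032i)  (-0.0000+0.0001i)·(+0.0007+0.0326i)  (-0.0005-0.0004i)·(+0.0834+0.1400i)  (+0.0019-0.0034i)·(+0.3976+0.2260i)  (+0.0174+0.0078i)·(+0.4926+0.0000i)  (-0.0247+0.0700i)·(-0.3976+0.2260i)  (-0.2206-0.0576i)·(+0.0834-0.1400i)  (+0.0907-0.5217i)·(-0.0007+0.0326i)  (+0.8103+0.0721i)·(-0.0017-0.0032i)
Y_4^4(R⁻¹ n̂) = -0.006556-0.003926i

Re=-0.0066 Im=-0.0039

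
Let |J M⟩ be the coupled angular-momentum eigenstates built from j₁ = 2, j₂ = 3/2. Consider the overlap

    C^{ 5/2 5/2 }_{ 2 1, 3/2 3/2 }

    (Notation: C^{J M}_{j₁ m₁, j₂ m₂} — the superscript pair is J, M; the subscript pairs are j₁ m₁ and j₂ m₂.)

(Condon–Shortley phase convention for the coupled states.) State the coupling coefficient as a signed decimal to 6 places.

-0.654654  (= −√(3/7))

triangle: 1!·3!·2!/7! = 12/5040
(j±m)!: 3!·1!·3!·0!·5!·0! = 4320
prefactor² = (2J+1)·Δ·N² = 432/7
  k=1: −1/(1!·0!·0!·2!·3!·0!) = -1/12
Σ = -1/12  ⇒  CG² = 432/7·(-1/12)² = 3/7
CG = −√(3/7) = -0.654654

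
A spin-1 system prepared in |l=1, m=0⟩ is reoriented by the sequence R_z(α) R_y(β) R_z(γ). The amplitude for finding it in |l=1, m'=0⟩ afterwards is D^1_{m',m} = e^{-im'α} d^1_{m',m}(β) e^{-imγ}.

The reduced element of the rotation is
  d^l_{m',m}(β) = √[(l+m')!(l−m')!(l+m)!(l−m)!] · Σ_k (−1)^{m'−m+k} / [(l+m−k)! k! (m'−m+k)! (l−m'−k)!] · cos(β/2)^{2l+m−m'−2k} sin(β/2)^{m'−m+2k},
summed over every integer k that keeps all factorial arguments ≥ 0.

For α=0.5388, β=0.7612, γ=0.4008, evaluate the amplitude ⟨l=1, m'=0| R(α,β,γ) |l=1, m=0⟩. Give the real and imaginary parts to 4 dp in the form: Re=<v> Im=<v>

Split into d^1_{0,0}(β=0.7612) × two z-phases.
Half-angle: c=0.928442, s=0.371478. N=√(1·1·1·1)=1.000000
k: max(0,(0)−(0))=0 … min(1+(0),1−(0))=1
  k=0: (−1)^0·1.0000/(1)·0.9284^2·0.3715^0 = +0.862004
  k=1: (−1)^1·1.0000/(1)·0.9284^0·0.3715^2 = -0.137996
d^1_{0,0}(0.7612) = +0.862004 -0.137996 = +0.724009
D = (+1.000000+0.000000i)·(+0.724009)·(+1.000000+0.000000i) = +0.724009+0.000000i

Re=0.7240 Im=0.0000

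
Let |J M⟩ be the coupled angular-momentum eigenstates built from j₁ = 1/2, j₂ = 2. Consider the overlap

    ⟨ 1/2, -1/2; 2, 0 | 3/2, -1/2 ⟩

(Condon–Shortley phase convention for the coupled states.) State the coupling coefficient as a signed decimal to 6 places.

j₁+j₂−J=1  J+j₁−j₂=0  J−j₁+j₂=3  j₁+j₂+J+1=5
(j₁±m₁, j₂±m₂, J±M) = (0,1,2,2,1,2)
P² = 8/5
sum k=1..1:
  [1] −1/2 = -1/2
S = -1/2
C² = P²·S² = 2/5 ; C = -0.632456

−√(2/5) = -0.632456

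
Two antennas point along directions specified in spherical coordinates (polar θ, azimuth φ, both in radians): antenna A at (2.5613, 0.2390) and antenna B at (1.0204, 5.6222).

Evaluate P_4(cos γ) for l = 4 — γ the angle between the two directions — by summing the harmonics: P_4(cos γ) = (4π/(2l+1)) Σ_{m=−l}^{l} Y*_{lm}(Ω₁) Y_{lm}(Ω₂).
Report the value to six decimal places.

Expand P_4 via completeness: Σ_{m} conj(Y_{4,m}) at Ω₁ times Y_{4,m} at Ω₂ —
  m=-4: Y*=(0.023064, 0.032665)  Y=(-0.205208, 0.111481)  product (-0.008374, -0.004132)
  m=-3: Y*=(-0.130041, -0.113366)  Y=(-0.162374, 0.371394)  product (0.063219, -0.029889)
  m=-2: Y*=(0.347843, 0.180208)  Y=(0.054752, 0.215482)  product (-0.019786, 0.084821)
  m=-1: Y*=(-0.399548, -0.097353)  Y=(-0.180647, -0.140486)  product (0.058500, 0.073718)
  m=+0: Y*=(-0.091119, -0.000000)  Y=(-0.273722, 0.000000)  product (0.024941, 0.000000)
  m=+1: Y*=(0.399548, -0.097353)  Y=(0.180647, -0.140486)  product (0.058500, -0.073718)
  m=+2: Y*=(0.347843, -0.180208)  Y=(0.054752, -0.215482)  product (-0.019786, -0.084821)
  m=+3: Y*=(0.130041, -0.113366)  Y=(0.162374, 0.371394)  product (0.063219, 0.029889)
  m=+4: Y*=(0.023064, -0.032665)  Y=(-0.205208, -0.111481)  product (-0.008374, 0.004132)
Total Σ_m = (0.212058, 0.000000). Multiply by 1.396263: (0.296089, 0.000000). P_4(cos γ) = 0.296089

0.296089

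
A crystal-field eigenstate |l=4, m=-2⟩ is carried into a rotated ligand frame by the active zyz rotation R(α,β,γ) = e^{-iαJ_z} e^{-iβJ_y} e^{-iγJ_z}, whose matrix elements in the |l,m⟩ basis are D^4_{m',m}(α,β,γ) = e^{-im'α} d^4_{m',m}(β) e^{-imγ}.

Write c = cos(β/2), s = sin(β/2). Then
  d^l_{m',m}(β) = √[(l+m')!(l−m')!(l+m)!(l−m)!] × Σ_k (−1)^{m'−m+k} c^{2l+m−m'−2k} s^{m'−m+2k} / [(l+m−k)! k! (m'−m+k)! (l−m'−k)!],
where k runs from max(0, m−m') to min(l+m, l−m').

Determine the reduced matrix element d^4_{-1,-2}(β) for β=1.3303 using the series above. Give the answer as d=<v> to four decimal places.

d=0.3982

d^4_{-1,-2}(β=1.3303) via the finite sum:
c=cos(1.330300/2)=0.786824, s=sin(1.330300/2)=0.617177; N=√[6·120·2·720]=1018.233765
The bounds max(0,m−m')=0 and min(l+m,l−m')=2 give 3 terms
  k=0: (−1)^1·1018.2338/(240)·0.7868^7·0.6172^1 = -0.488866
  k=1: (−1)^2·1018.2338/(48)·0.7868^5·0.6172^3 = +1.503919
  k=2: (−1)^3·1018.2338/(72)·0.7868^3·0.6172^5 = -0.616875
d^4_{-1,-2}(1.3303) = -0.488866 +1.503919 -0.616875 = +0.398177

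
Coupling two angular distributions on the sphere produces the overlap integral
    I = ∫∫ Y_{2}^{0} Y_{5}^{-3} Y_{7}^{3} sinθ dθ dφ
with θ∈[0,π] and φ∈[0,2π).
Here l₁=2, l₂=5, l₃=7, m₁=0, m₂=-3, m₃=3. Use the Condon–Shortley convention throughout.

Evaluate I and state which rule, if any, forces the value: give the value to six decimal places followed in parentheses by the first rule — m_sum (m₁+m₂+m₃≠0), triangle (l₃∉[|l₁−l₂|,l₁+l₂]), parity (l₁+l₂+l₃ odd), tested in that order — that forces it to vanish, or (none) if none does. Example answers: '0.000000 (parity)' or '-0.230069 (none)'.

-0.186208 (none)

m-sum 0 ✓  L=14 even ✓  3≤7≤7 ✓
Π(2lᵢ+1) = 5×11×15 = 825
triangle coeff Δ(2,5,7) = 1/15015
Σ_t [0,0]: t=0:+1/57600 = 1/57600
(3j)²=21/715 [(2 5 7; 0 0 0)], sign=-1
Σ_t [0,0]: t=0:+1/322560 = 1/322560
(3j)²=18/1001 [(2 5 7; 0 -3 3)], sign=+1
⇒ 4πI² = 810/1859
I = (-1)√(810/1859/(4π)) = -0.18620781
No selection rule forces the value: the integral is nonzero (none).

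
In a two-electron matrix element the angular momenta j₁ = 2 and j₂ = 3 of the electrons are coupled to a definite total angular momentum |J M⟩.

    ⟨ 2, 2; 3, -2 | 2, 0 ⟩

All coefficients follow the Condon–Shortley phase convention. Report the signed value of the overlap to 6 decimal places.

triangle: 3!×1!×3!/8! = 36/40320
(j±m)!: 4!×0!×1!×5!×2!×2! = 11520
prefactor² = (2J+1)×Δ×N² = 360/7
  k=0: +1/(0!×3!×0!×1!×1!×2!) = 1/12
Σ = 1/12  ⇒  CG² = 360/7×(1/12)² = 5/14
CG = +√(5/14) = +0.597614

+0.597614  (= +√(5/14))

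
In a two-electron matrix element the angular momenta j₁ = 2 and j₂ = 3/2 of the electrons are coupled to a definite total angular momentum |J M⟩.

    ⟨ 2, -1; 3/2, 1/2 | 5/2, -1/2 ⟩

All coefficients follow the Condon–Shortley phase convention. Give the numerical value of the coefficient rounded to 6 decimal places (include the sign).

-0.597614  (= −√(5/14))

√[6·1!3!2!/7! · 1!3!2!1!2!3!] = √(72/35)
  +(−1)^0/∏(0,1,3,2,0,0)! = 1/12  (running 1/12)
  +(−1)^1/∏(1,0,2,1,1,1)! = -1/2  (running -5/12)
⟨..|..⟩ = √(72/35)·(-5/12) = -0.597614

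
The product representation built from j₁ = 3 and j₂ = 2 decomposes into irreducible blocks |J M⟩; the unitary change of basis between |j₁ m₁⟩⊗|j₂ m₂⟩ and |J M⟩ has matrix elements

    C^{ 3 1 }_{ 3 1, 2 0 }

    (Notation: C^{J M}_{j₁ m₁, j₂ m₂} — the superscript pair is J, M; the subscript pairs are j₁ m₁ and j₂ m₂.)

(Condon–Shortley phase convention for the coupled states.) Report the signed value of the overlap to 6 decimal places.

-0.387298

√[7·2!4!2!/9! · 4!2!2!2!4!2!] = √(256/15)
  +(−1)^0/∏(0,2,2,2,2,0)! = 1/16  (running 1/16)
  +(−1)^1/∏(1,1,1,1,3,1)! = -1/6  (running -5/48)
  +(−1)^2/∏(2,0,0,0,4,2)! = 1/96  (running -3/32)
⟨..|..⟩ = √(256/15)·(-3/32) = -0.387298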